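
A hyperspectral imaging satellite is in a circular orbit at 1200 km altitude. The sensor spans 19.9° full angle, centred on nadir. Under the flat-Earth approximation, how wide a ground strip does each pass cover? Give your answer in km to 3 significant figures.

Half-angle = 19.9°/2 = 9.95°.
Swath width ≈ 2h·tan(θ/2) = 2 × 1200 × tan(9.95°) = 421.0 km.

421 km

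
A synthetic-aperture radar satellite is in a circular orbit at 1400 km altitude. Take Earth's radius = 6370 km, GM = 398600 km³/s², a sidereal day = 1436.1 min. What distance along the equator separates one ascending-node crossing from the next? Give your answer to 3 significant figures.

Semi-major axis a = 6370 + 1400 = 7770 km. Period T = 2π√(a³/μ) = 2π√(7770³/398600) = 6816.2 s = 113.60 min.
During one orbit Earth rotates (6816.2 / 86166) × 360° = 28.48°.
At the equator that is 28.48° × (2π·6370/360) km/° = 28.48 × 111.2 = 3166 km.

3170 km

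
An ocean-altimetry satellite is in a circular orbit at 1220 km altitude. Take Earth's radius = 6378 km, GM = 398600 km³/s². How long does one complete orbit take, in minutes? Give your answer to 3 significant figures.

Semi-major axis a = 6378 + 1220 = 7598 km. Period T = 2π√(a³/μ) = 2π√(7598³/398600) = 6591.1 s = 109.85 min.

110 min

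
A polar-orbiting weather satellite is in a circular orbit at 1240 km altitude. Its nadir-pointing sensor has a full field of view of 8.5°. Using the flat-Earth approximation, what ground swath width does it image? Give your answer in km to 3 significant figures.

Half-angle = 8.5°/2 = 4.25°.
Swath width ≈ 2h·tan(θ/2) = 2 × 1240 × tan(4.25°) = 184.3 km.

184 km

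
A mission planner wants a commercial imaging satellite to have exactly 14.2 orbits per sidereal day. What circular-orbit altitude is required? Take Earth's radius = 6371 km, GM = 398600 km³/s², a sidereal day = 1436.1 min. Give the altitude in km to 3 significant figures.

Required period T = 86166 / 14.2 = 6068.0 s.
From T = 2π√(a³/μ): a = (μ T²/4π²)^(1/3) = (398600 × 6068.0² / 4π²)^(1/3) = 7190 km.
Altitude h = a − R = 7190 − 6371 = 819 km.

819 km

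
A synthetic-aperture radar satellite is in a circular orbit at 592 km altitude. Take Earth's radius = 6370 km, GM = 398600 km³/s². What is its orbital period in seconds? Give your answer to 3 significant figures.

5780 seconds

Semi-major axis a = 6370 + 592 = 6962 km. Period T = 2π√(a³/μ) = 2π√(6962³/398600) = 5781.1 s = 96.35 min.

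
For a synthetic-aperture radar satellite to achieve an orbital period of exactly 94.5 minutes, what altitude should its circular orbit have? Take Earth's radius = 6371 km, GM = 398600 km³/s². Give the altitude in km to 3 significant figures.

501 km

T = 94.5 min = 5670.0 s.
From T = 2π√(a³/μ): a = (μ T²/4π²)^(1/3) = (398600 × 5670.0² / 4π²)^(1/3) = 6872 km.
Altitude h = a − R = 6872 − 6371 = 501 km.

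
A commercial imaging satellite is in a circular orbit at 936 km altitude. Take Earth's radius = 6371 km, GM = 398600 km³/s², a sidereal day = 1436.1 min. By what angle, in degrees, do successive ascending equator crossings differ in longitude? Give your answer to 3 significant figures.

26.0°

Semi-major axis a = 6371 + 936 = 7307 km. Period T = 2π√(a³/μ) = 2π√(7307³/398600) = 6216.1 s = 103.60 min.
During one orbit Earth rotates (6216.1 / 86166) × 360° = 25.97°.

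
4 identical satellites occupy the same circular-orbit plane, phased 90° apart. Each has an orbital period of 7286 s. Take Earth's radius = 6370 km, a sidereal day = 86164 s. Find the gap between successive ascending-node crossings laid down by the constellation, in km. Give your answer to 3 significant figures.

846 km

Single-satellite node shift = (7286.0/86164) × 360° = 30.44°.
With 4 satellites evenly phased, successive equator crossings are 30.44/4 = 7.610° apart.
That is 7.610 × 111.2 = 846 km at the equator.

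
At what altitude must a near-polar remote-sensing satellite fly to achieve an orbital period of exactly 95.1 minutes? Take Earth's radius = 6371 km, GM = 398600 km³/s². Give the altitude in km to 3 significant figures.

T = 95.1 min = 5706.0 s.
From T = 2π√(a³/μ): a = (μ T²/4π²)^(1/3) = (398600 × 5706.0² / 4π²)^(1/3) = 6902 km.
Altitude h = a − R = 6902 − 6371 = 531 km.

531 km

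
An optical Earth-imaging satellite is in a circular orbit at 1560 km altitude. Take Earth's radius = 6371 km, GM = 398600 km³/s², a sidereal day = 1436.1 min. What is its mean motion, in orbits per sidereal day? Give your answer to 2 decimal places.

12.26

Semi-major axis a = 6371 + 1560 = 7931 km. Period T = 2π√(a³/μ) = 2π√(7931³/398600) = 7029.2 s = 117.15 min.
Orbits per sidereal day = 86166 / 7029.2 = 12.258.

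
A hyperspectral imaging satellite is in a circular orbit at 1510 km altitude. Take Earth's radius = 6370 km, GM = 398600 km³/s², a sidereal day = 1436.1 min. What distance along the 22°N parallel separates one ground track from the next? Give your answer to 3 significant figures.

Semi-major axis a = 6370 + 1510 = 7880 km. Period T = 2π√(a³/μ) = 2π√(7880³/398600) = 6961.5 s = 116.02 min.
Node shift per orbit = (6961.5/86166) × 360° = 29.08°.
Equatorial spacing = 29.08 × 111.2 km/° = 3234 km.
At 22° latitude, spacing = 3234 × cos(22°) = 2998 km.

3000 km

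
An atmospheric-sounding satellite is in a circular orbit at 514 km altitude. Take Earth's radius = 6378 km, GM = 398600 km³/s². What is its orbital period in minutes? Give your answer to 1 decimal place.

Semi-major axis a = 6378 + 514 = 6892 km. Period T = 2π√(a³/μ) = 2π√(6892³/398600) = 5694.2 s = 94.90 min.

94.9 min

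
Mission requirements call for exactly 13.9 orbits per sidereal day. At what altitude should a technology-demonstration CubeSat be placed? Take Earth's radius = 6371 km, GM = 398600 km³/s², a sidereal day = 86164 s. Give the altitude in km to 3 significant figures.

Required period T = 86164 / 13.9 = 6198.8 s.
From T = 2π√(a³/μ): a = (μ T²/4π²)^(1/3) = (398600 × 6198.8² / 4π²)^(1/3) = 7293 km.
Altitude h = a − R = 7293 − 6371 = 922 km.

922 km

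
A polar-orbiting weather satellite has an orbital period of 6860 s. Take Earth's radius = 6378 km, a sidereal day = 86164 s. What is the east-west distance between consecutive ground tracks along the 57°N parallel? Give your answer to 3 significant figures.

Node shift per orbit = (6860.0/86164) × 360° = 28.66°.
Equatorial spacing = 28.66 × 111.3 km/° = 3191 km.
At 57° latitude, spacing = 3191 × cos(57°) = 1738 km.

1740 km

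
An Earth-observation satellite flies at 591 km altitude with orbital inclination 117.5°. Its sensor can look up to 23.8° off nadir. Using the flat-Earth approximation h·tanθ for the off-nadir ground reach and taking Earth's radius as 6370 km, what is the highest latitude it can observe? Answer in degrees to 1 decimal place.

64.8°

Retrograde orbit: the ground track reaches ±(180° − i) = ±(180 − 117.5) = ±62.5°.
Sensor half-swath on the ground ≈ 591·tan(23.8°) = 261 km = 2.34° of latitude.
Maximum observable latitude ≈ 62.5 + 2.34 = 64.8°.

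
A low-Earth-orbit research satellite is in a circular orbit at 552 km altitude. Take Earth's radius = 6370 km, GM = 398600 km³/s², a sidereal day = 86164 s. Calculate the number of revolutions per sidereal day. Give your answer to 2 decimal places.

Semi-major axis a = 6370 + 552 = 6922 km. Period T = 2π√(a³/μ) = 2π√(6922³/398600) = 5731.4 s = 95.52 min.
Orbits per sidereal day = 86164 / 5731.4 = 15.034.

15.03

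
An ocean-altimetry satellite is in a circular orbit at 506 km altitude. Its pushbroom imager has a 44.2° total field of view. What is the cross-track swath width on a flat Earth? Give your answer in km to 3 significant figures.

411 km

Half-angle = 44.2°/2 = 22.1°.
Swath width ≈ 2h·tan(θ/2) = 2 × 506 × tan(22.1°) = 410.9 km.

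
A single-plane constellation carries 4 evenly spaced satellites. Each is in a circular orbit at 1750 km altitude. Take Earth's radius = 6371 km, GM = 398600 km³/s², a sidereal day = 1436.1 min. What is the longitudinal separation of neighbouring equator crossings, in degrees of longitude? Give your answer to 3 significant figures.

Semi-major axis a = 6371 + 1750 = 8121 km. Period T = 2π√(a³/μ) = 2π√(8121³/398600) = 7283.3 s = 121.39 min.
Single-satellite node shift = (7283.3/86166) × 360° = 30.43°.
With 4 satellites evenly phased, successive equator crossings are 30.43/4 = 7.607° apart.

7.61°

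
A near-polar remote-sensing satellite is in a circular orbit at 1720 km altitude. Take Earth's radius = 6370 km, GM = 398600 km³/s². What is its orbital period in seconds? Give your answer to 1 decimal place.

7241.6 seconds

Semi-major axis a = 6370 + 1720 = 8090 km. Period T = 2π√(a³/μ) = 2π√(8090³/398600) = 7241.6 s = 120.69 min.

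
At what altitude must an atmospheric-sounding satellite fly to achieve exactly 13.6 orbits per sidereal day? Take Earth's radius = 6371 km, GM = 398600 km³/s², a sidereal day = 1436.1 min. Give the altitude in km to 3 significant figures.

Required period T = 86166 / 13.6 = 6335.7 s.
From T = 2π√(a³/μ): a = (μ T²/4π²)^(1/3) = (398600 × 6335.7² / 4π²)^(1/3) = 7400 km.
Altitude h = a − R = 7400 − 6371 = 1029 km.

1030 km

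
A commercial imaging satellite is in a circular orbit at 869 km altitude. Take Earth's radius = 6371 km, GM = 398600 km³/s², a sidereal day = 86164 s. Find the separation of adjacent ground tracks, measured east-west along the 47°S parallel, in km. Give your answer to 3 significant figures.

Semi-major axis a = 6371 + 869 = 7240 km. Period T = 2π√(a³/μ) = 2π√(7240³/398600) = 6130.8 s = 102.18 min.
Node shift per orbit = (6130.8/86164) × 360° = 25.62°.
Equatorial spacing = 25.62 × 111.2 km/° = 2848 km.
At 47° latitude, spacing = 2848 × cos(47°) = 1943 km.

1940 km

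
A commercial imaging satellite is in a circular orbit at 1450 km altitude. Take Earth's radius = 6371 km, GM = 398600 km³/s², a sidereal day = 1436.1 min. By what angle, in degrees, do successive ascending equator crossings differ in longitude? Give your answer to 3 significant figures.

Semi-major axis a = 6371 + 1450 = 7821 km. Period T = 2π√(a³/μ) = 2π√(7821³/398600) = 6883.4 s = 114.72 min.
During one orbit Earth rotates (6883.4 / 86166) × 360° = 28.76°.

28.8°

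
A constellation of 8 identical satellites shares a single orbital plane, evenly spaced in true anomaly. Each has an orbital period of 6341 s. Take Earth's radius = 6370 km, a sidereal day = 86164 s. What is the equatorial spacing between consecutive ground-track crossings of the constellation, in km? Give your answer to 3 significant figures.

Single-satellite node shift = (6341.0/86164) × 360° = 26.49°.
With 8 satellites evenly phased, successive equator crossings are 26.49/8 = 3.312° apart.
That is 3.312 × 111.2 = 368 km at the equator.

368 km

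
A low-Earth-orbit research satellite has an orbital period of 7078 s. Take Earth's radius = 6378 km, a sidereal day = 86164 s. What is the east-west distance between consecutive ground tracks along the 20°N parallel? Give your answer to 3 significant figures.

Node shift per orbit = (7078.0/86164) × 360° = 29.57°.
Equatorial spacing = 29.57 × 111.3 km/° = 3292 km.
At 20° latitude, spacing = 3292 × cos(20°) = 3093 km.

3090 km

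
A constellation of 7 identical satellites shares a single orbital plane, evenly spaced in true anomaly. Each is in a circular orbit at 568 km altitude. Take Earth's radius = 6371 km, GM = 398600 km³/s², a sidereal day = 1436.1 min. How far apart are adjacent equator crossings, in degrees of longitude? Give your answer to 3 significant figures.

3.43°

Semi-major axis a = 6371 + 568 = 6939 km. Period T = 2π√(a³/μ) = 2π√(6939³/398600) = 5752.5 s = 95.87 min.
Single-satellite node shift = (5752.5/86166) × 360° = 24.03°.
With 7 satellites evenly phased, successive equator crossings are 24.03/7 = 3.433° apart.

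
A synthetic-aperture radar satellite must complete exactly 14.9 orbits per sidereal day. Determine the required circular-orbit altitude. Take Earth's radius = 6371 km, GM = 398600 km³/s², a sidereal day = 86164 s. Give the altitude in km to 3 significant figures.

592 km

Required period T = 86164 / 14.9 = 5782.8 s.
From T = 2π√(a³/μ): a = (μ T²/4π²)^(1/3) = (398600 × 5782.8² / 4π²)^(1/3) = 6963 km.
Altitude h = a − R = 6963 − 6371 = 592 km.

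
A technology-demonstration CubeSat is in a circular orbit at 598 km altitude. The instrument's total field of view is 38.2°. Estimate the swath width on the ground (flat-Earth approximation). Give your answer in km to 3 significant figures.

414 km

Half-angle = 38.2°/2 = 19.1°.
Swath width ≈ 2h·tan(θ/2) = 2 × 598 × tan(19.1°) = 414.2 km.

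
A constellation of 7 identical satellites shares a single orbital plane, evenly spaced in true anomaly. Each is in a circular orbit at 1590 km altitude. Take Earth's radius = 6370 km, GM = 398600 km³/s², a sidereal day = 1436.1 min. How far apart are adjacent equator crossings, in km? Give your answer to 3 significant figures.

469 km

Semi-major axis a = 6370 + 1590 = 7960 km. Period T = 2π√(a³/μ) = 2π√(7960³/398600) = 7067.7 s = 117.80 min.
Single-satellite node shift = (7067.7/86166) × 360° = 29.53°.
With 7 satellites evenly phased, successive equator crossings are 29.53/7 = 4.218° apart.
That is 4.218 × 111.2 = 469 km at the equator.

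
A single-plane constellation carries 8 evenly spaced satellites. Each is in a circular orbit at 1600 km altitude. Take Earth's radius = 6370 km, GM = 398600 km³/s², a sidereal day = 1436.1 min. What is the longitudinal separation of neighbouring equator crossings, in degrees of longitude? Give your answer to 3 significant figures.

3.70°

Semi-major axis a = 6370 + 1600 = 7970 km. Period T = 2π√(a³/μ) = 2π√(7970³/398600) = 7081.1 s = 118.02 min.
Single-satellite node shift = (7081.1/86166) × 360° = 29.58°.
With 8 satellites evenly phased, successive equator crossings are 29.58/8 = 3.698° apart.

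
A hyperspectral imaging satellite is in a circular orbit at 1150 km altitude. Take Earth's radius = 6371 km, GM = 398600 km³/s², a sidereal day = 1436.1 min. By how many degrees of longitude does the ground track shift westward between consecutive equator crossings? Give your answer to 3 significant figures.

27.1°

Semi-major axis a = 6371 + 1150 = 7521 km. Period T = 2π√(a³/μ) = 2π√(7521³/398600) = 6491.2 s = 108.19 min.
During one orbit Earth rotates (6491.2 / 86166) × 360° = 27.12°.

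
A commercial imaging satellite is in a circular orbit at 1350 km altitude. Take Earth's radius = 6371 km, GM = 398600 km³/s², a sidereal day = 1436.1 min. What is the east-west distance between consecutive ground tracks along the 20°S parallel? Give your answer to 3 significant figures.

Semi-major axis a = 6371 + 1350 = 7721 km. Period T = 2π√(a³/μ) = 2π√(7721³/398600) = 6751.8 s = 112.53 min.
Node shift per orbit = (6751.8/86166) × 360° = 28.21°.
Equatorial spacing = 28.21 × 111.2 km/° = 3137 km.
At 20° latitude, spacing = 3137 × cos(20°) = 2948 km.

2950 km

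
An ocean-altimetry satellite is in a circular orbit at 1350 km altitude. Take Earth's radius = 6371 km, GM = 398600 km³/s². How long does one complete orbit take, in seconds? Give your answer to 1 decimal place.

Semi-major axis a = 6371 + 1350 = 7721 km. Period T = 2π√(a³/μ) = 2π√(7721³/398600) = 6751.8 s = 112.53 min.

6751.8 seconds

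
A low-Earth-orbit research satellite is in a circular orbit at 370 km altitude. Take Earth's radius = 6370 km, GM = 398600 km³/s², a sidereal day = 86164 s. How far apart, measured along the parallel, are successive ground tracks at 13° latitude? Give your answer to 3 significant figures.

Semi-major axis a = 6370 + 370 = 6740 km. Period T = 2π√(a³/μ) = 2π√(6740³/398600) = 5506.8 s = 91.78 min.
Node shift per orbit = (5506.8/86164) × 360° = 23.01°.
Equatorial spacing = 23.01 × 111.2 km/° = 2558 km.
At 13° latitude, spacing = 2558 × cos(13°) = 2492 km.

2490 km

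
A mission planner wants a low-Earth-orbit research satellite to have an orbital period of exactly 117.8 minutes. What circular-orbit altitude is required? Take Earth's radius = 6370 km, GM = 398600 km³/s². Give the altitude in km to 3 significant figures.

1590 km

T = 117.8 min = 7068.0 s.
From T = 2π√(a³/μ): a = (μ T²/4π²)^(1/3) = (398600 × 7068.0² / 4π²)^(1/3) = 7960 km.
Altitude h = a − R = 7960 − 6370 = 1590 km.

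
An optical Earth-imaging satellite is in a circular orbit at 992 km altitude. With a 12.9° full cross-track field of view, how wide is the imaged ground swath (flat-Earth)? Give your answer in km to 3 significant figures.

Half-angle = 12.9°/2 = 6.45°.
Swath width ≈ 2h·tan(θ/2) = 2 × 992 × tan(6.45°) = 224.3 km.

224 km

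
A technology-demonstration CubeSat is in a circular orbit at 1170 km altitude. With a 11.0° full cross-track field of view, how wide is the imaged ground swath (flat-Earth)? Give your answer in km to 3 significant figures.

Half-angle = 11.0°/2 = 5.5°.
Swath width ≈ 2h·tan(θ/2) = 2 × 1170 × tan(5.5°) = 225.3 km.

225 km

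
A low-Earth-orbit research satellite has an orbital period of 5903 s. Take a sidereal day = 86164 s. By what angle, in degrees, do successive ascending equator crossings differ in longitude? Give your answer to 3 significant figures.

24.7°

During one orbit Earth rotates (5903.0 / 86164) × 360° = 24.66°.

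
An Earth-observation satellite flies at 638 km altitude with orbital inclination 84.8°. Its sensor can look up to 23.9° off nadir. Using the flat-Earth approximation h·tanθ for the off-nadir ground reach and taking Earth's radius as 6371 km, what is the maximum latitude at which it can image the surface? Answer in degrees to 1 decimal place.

For a prograde orbit the ground track reaches latitude ±i = ±84.8°.
Sensor half-swath on the ground ≈ 638·tan(23.9°) = 283 km = 2.54° of latitude.
Maximum observable latitude ≈ 84.8 + 2.54 = 87.3°.

87.3°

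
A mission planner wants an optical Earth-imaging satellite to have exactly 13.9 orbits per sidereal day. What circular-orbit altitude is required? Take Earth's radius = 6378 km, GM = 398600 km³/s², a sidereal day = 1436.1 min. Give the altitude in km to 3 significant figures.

Required period T = 86166 / 13.9 = 6199.0 s.
From T = 2π√(a³/μ): a = (μ T²/4π²)^(1/3) = (398600 × 6199.0² / 4π²)^(1/3) = 7294 km.
Altitude h = a − R = 7294 − 6378 = 916 km.

916 km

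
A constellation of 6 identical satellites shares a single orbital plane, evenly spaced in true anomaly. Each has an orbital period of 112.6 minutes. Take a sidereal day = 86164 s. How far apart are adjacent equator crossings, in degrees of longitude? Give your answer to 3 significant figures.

T = 112.6 min = 6756.0 s.
Single-satellite node shift = (6756.0/86164) × 360° = 28.23°.
With 6 satellites evenly phased, successive equator crossings are 28.23/6 = 4.705° apart.

4.70°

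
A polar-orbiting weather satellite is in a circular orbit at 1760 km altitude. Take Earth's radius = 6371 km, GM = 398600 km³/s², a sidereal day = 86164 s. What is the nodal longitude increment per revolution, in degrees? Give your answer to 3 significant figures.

Semi-major axis a = 6371 + 1760 = 8131 km. Period T = 2π√(a³/μ) = 2π√(8131³/398600) = 7296.7 s = 121.61 min.
During one orbit Earth rotates (7296.7 / 86164) × 360° = 30.49°.

30.5°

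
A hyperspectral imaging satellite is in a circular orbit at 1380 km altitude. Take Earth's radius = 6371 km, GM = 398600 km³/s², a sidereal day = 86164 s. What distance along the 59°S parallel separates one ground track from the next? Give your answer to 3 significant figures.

1620 km

Semi-major axis a = 6371 + 1380 = 7751 km. Period T = 2π√(a³/μ) = 2π√(7751³/398600) = 6791.2 s = 113.19 min.
Node shift per orbit = (6791.2/86164) × 360° = 28.37°.
Equatorial spacing = 28.37 × 111.2 km/° = 3155 km.
At 59° latitude, spacing = 3155 × cos(59°) = 1625 km.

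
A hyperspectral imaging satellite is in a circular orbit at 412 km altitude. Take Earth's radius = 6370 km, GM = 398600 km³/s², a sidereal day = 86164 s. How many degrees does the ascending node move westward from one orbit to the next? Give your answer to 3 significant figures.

Semi-major axis a = 6370 + 412 = 6782 km. Period T = 2π√(a³/μ) = 2π√(6782³/398600) = 5558.4 s = 92.64 min.
During one orbit Earth rotates (5558.4 / 86164) × 360° = 23.22°.

23.2°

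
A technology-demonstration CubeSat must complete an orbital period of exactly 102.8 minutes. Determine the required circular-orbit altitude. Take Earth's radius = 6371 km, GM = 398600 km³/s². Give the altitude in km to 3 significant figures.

898 km

T = 102.8 min = 6168.0 s.
From T = 2π√(a³/μ): a = (μ T²/4π²)^(1/3) = (398600 × 6168.0² / 4π²)^(1/3) = 7269 km.
Altitude h = a − R = 7269 − 6371 = 898 km.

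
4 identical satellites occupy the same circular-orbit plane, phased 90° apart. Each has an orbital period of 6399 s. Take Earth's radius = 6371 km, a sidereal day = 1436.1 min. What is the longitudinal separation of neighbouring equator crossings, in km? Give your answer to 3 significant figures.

Single-satellite node shift = (6399.0/86166) × 360° = 26.73°.
With 4 satellites evenly phased, successive equator crossings are 26.73/4 = 6.684° apart.
That is 6.684 × 111.2 = 743 km at the equator.

743 km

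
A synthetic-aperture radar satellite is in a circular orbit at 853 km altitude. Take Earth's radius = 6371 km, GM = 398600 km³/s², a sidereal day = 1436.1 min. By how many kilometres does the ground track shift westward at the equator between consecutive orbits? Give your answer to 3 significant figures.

2840 km

Semi-major axis a = 6371 + 853 = 7224 km. Period T = 2π√(a³/μ) = 2π√(7224³/398600) = 6110.5 s = 101.84 min.
During one orbit Earth rotates (6110.5 / 86166) × 360° = 25.53°.
At the equator that is 25.53° × (2π·6371/360) km/° = 25.53 × 111.2 = 2839 km.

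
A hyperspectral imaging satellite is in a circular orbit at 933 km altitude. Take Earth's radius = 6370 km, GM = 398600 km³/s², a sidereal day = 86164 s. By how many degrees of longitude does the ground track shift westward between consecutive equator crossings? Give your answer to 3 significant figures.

26.0°

Semi-major axis a = 6370 + 933 = 7303 km. Period T = 2π√(a³/μ) = 2π√(7303³/398600) = 6211.0 s = 103.52 min.
During one orbit Earth rotates (6211.0 / 86164) × 360° = 25.95°.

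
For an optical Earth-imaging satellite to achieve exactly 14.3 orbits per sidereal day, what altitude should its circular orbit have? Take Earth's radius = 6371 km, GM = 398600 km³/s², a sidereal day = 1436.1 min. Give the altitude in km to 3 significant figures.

Required period T = 86166 / 14.3 = 6025.6 s.
From T = 2π√(a³/μ): a = (μ T²/4π²)^(1/3) = (398600 × 6025.6² / 4π²)^(1/3) = 7157 km.
Altitude h = a − R = 7157 − 6371 = 786 km.

786 km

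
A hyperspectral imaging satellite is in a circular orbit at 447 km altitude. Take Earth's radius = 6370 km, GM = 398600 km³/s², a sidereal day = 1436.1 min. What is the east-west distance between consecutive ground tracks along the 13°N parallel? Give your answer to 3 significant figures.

Semi-major axis a = 6370 + 447 = 6817 km. Period T = 2π√(a³/μ) = 2π√(6817³/398600) = 5601.5 s = 93.36 min.
Node shift per orbit = (5601.5/86166) × 360° = 23.40°.
Equatorial spacing = 23.40 × 111.2 km/° = 2602 km.
At 13° latitude, spacing = 2602 × cos(13°) = 2535 km.

2540 km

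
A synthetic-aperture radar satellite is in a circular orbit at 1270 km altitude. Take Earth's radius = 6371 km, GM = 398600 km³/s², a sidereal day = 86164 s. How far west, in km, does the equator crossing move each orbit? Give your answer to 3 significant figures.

Semi-major axis a = 6371 + 1270 = 7641 km. Period T = 2π√(a³/μ) = 2π√(7641³/398600) = 6647.2 s = 110.79 min.
During one orbit Earth rotates (6647.2 / 86164) × 360° = 27.77°.
At the equator that is 27.77° × (2π·6371/360) km/° = 27.77 × 111.2 = 3088 km.

3090 km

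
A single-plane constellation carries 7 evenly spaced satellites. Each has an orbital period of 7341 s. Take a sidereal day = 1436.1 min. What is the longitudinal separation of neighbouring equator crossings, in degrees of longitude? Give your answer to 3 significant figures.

4.38°

Single-satellite node shift = (7341.0/86166) × 360° = 30.67°.
With 7 satellites evenly phased, successive equator crossings are 30.67/7 = 4.382° apart.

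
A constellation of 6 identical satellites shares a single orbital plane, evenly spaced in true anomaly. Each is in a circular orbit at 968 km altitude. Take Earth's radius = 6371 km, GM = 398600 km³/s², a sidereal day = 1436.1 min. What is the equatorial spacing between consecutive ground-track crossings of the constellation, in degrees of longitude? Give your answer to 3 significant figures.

4.36°

Semi-major axis a = 6371 + 968 = 7339 km. Period T = 2π√(a³/μ) = 2π√(7339³/398600) = 6257.0 s = 104.28 min.
Single-satellite node shift = (6257.0/86166) × 360° = 26.14°.
With 6 satellites evenly phased, successive equator crossings are 26.14/6 = 4.357° apart.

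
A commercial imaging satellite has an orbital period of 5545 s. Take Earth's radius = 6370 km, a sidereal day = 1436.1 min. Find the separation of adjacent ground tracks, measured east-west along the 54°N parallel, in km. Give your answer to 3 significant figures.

Node shift per orbit = (5545.0/86166) × 360° = 23.17°.
Equatorial spacing = 23.17 × 111.2 km/° = 2576 km.
At 54° latitude, spacing = 2576 × cos(54°) = 1514 km.

1510 km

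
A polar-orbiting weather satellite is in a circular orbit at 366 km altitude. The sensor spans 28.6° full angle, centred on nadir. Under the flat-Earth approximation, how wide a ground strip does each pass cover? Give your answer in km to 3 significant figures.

187 km

Half-angle = 28.6°/2 = 14.3°.
Swath width ≈ 2h·tan(θ/2) = 2 × 366 × tan(14.3°) = 186.6 km.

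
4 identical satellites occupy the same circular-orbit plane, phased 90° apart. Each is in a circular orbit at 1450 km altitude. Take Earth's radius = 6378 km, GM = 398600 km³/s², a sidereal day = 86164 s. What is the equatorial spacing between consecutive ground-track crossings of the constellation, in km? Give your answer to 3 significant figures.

801 km

Semi-major axis a = 6378 + 1450 = 7828 km. Period T = 2π√(a³/μ) = 2π√(7828³/398600) = 6892.7 s = 114.88 min.
Single-satellite node shift = (6892.7/86164) × 360° = 28.80°.
With 4 satellites evenly phased, successive equator crossings are 28.80/4 = 7.200° apart.
That is 7.200 × 111.3 = 801 km at the equator.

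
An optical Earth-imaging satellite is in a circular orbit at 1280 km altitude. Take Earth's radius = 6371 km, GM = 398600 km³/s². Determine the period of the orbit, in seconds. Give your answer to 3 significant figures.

6660 seconds

Semi-major axis a = 6371 + 1280 = 7651 km. Period T = 2π√(a³/μ) = 2π√(7651³/398600) = 6660.2 s = 111.00 min.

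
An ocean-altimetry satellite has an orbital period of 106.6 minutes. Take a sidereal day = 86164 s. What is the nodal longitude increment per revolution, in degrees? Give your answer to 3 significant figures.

26.7°

T = 106.6 min = 6396.0 s.
During one orbit Earth rotates (6396.0 / 86164) × 360° = 26.72°.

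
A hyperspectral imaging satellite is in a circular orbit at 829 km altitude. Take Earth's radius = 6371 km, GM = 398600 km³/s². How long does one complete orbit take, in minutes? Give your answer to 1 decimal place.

101.3 min

Semi-major axis a = 6371 + 829 = 7200 km. Period T = 2π√(a³/μ) = 2π√(7200³/398600) = 6080.1 s = 101.33 min.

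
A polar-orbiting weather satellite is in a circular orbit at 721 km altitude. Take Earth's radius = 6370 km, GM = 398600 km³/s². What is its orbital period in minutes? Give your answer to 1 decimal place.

Semi-major axis a = 6370 + 721 = 7091 km. Period T = 2π√(a³/μ) = 2π√(7091³/398600) = 5942.5 s = 99.04 min.

99.0 min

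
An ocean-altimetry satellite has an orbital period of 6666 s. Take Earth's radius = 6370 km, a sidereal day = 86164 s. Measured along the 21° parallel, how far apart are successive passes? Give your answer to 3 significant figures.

2890 km

Node shift per orbit = (6666.0/86164) × 360° = 27.85°.
Equatorial spacing = 27.85 × 111.2 km/° = 3096 km.
At 21° latitude, spacing = 3096 × cos(21°) = 2891 km.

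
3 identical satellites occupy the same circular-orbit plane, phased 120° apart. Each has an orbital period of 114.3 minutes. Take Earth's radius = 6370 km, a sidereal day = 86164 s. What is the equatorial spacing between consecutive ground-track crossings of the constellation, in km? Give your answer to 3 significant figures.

T = 114.3 min = 6858.0 s.
Single-satellite node shift = (6858.0/86164) × 360° = 28.65°.
With 3 satellites evenly phased, successive equator crossings are 28.65/3 = 9.551° apart.
That is 9.551 × 111.2 = 1062 km at the equator.

1060 km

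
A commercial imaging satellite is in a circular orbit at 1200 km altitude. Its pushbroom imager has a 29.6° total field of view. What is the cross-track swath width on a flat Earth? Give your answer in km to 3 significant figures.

Half-angle = 29.6°/2 = 14.8°.
Swath width ≈ 2h·tan(θ/2) = 2 × 1200 × tan(14.8°) = 634.1 km.

634 km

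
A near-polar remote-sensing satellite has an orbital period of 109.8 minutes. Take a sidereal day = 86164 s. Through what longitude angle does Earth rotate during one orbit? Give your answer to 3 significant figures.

T = 109.8 min = 6588.0 s.
During one orbit Earth rotates (6588.0 / 86164) × 360° = 27.53°.

27.5°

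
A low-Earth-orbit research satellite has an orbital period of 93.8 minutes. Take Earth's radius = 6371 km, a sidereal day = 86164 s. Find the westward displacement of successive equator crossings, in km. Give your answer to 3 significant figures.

2610 km

T = 93.8 min = 5628.0 s.
During one orbit Earth rotates (5628.0 / 86164) × 360° = 23.51°.
At the equator that is 23.51° × (2π·6371/360) km/° = 23.51 × 111.2 = 2615 km.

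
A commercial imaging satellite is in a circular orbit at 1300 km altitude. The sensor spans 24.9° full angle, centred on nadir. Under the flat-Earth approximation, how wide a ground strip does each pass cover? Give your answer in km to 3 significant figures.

Half-angle = 24.9°/2 = 12.45°.
Swath width ≈ 2h·tan(θ/2) = 2 × 1300 × tan(12.45°) = 574.0 km.

574 km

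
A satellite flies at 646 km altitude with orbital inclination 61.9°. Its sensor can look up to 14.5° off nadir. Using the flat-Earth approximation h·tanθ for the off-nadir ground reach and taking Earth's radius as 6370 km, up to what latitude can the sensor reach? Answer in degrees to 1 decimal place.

63.4°

For a prograde orbit the ground track reaches latitude ±i = ±61.9°.
Sensor half-swath on the ground ≈ 646·tan(14.5°) = 167 km = 1.50° of latitude.
Maximum observable latitude ≈ 61.9 + 1.50 = 63.4°.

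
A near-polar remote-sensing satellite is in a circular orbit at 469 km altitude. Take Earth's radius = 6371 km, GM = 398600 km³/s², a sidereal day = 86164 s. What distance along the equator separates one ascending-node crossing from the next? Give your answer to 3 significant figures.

2620 km

Semi-major axis a = 6371 + 469 = 6840 km. Period T = 2π√(a³/μ) = 2π√(6840³/398600) = 5629.8 s = 93.83 min.
During one orbit Earth rotates (5629.8 / 86164) × 360° = 23.52°.
At the equator that is 23.52° × (2π·6371/360) km/° = 23.52 × 111.2 = 2616 km.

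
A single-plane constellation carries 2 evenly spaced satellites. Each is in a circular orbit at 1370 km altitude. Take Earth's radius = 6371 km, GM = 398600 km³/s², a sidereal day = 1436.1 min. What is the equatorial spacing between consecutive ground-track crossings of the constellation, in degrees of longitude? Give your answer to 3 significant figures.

Semi-major axis a = 6371 + 1370 = 7741 km. Period T = 2π√(a³/μ) = 2π√(7741³/398600) = 6778.1 s = 112.97 min.
Single-satellite node shift = (6778.1/86166) × 360° = 28.32°.
With 2 satellites evenly phased, successive equator crossings are 28.32/2 = 14.159° apart.

14.2°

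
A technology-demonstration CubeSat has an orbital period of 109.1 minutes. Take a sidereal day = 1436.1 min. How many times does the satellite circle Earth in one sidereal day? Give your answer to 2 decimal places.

13.16

T = 109.1 min = 6546.0 s.
Orbits per sidereal day = 86166 / 6546.0 = 13.163.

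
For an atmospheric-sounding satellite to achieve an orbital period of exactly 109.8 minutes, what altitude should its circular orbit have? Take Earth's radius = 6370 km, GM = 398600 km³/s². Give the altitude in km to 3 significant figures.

1230 km

T = 109.8 min = 6588.0 s.
From T = 2π√(a³/μ): a = (μ T²/4π²)^(1/3) = (398600 × 6588.0² / 4π²)^(1/3) = 7596 km.
Altitude h = a − R = 7596 − 6370 = 1226 km.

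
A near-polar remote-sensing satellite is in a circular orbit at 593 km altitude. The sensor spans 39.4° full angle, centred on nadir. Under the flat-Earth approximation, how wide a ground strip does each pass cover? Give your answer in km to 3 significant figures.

425 km

Half-angle = 39.4°/2 = 19.7°.
Swath width ≈ 2h·tan(θ/2) = 2 × 593 × tan(19.7°) = 424.6 km.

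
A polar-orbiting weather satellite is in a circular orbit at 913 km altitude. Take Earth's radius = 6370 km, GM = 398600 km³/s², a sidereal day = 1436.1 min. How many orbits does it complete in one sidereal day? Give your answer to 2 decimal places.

Semi-major axis a = 6370 + 913 = 7283 km. Period T = 2π√(a³/μ) = 2π√(7283³/398600) = 6185.5 s = 103.09 min.
Orbits per sidereal day = 86166 / 6185.5 = 13.930.

13.93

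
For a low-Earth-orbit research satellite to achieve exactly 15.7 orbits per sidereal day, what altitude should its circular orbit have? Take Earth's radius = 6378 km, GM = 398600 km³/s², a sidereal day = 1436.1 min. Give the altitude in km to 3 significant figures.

347 km

Required period T = 86166 / 15.7 = 5488.3 s.
From T = 2π√(a³/μ): a = (μ T²/4π²)^(1/3) = (398600 × 5488.3² / 4π²)^(1/3) = 6725 km.
Altitude h = a − R = 6725 − 6378 = 347 km.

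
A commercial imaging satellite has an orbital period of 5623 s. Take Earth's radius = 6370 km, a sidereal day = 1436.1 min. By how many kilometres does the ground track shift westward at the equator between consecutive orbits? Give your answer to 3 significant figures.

2610 km

During one orbit Earth rotates (5623.0 / 86166) × 360° = 23.49°.
At the equator that is 23.49° × (2π·6370/360) km/° = 23.49 × 111.2 = 2612 km.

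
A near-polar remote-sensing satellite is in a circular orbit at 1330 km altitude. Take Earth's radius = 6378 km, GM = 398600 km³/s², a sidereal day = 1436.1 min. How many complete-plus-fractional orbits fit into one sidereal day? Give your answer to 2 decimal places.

12.79

Semi-major axis a = 6378 + 1330 = 7708 km. Period T = 2π√(a³/μ) = 2π√(7708³/398600) = 6734.8 s = 112.25 min.
Orbits per sidereal day = 86166 / 6734.8 = 12.794.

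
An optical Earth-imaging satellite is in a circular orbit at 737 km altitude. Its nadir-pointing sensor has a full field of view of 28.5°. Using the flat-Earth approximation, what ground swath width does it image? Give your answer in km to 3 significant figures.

Half-angle = 28.5°/2 = 14.25°.
Swath width ≈ 2h·tan(θ/2) = 2 × 737 × tan(14.25°) = 374.3 km.

374 km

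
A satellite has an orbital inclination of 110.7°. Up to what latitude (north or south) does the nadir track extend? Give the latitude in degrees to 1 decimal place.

69.3°

Retrograde orbit: the ground track reaches ±(180° − i) = ±(180 − 110.7) = ±69.3°.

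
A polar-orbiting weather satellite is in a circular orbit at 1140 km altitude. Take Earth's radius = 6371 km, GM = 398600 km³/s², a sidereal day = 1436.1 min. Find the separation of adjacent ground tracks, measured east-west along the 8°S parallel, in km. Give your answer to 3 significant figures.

Semi-major axis a = 6371 + 1140 = 7511 km. Period T = 2π√(a³/μ) = 2π√(7511³/398600) = 6478.3 s = 107.97 min.
Node shift per orbit = (6478.3/86166) × 360° = 27.07°.
Equatorial spacing = 27.07 × 111.2 km/° = 3010 km.
At 8° latitude, spacing = 3010 × cos(8°) = 2980 km.

2980 km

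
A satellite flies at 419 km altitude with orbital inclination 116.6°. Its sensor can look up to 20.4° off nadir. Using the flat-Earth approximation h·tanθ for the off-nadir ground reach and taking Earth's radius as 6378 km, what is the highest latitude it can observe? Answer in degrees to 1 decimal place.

Retrograde orbit: the ground track reaches ±(180° − i) = ±(180 − 116.6) = ±63.4°.
Sensor half-swath on the ground ≈ 419·tan(20.4°) = 156 km = 1.40° of latitude.
Maximum observable latitude ≈ 63.4 + 1.40 = 64.8°.

64.8°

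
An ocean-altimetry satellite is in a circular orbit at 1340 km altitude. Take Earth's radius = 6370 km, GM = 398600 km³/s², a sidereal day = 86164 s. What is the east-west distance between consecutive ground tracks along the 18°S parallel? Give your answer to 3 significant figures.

Semi-major axis a = 6370 + 1340 = 7710 km. Period T = 2π√(a³/μ) = 2π√(7710³/398600) = 6737.4 s = 112.29 min.
Node shift per orbit = (6737.4/86164) × 360° = 28.15°.
Equatorial spacing = 28.15 × 111.2 km/° = 3130 km.
At 18° latitude, spacing = 3130 × cos(18°) = 2976 km.

2980 km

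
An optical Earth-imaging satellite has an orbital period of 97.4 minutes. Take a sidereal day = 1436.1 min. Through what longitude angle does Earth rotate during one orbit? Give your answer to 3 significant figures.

T = 97.4 min = 5844.0 s.
During one orbit Earth rotates (5844.0 / 86166) × 360° = 24.42°.

24.4°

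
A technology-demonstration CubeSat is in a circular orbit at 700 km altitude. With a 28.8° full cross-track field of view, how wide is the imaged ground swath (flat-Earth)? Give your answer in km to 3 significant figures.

359 km

Half-angle = 28.8°/2 = 14.4°.
Swath width ≈ 2h·tan(θ/2) = 2 × 700 × tan(14.4°) = 359.5 km.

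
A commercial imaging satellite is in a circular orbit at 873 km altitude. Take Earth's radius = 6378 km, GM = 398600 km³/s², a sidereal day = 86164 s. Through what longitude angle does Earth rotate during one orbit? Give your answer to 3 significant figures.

25.7°

Semi-major axis a = 6378 + 873 = 7251 km. Period T = 2π√(a³/μ) = 2π√(7251³/398600) = 6144.8 s = 102.41 min.
During one orbit Earth rotates (6144.8 / 86164) × 360° = 25.67°.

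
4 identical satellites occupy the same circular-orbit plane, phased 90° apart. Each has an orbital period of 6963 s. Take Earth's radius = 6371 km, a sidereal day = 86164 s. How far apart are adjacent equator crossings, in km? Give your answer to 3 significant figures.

809 km

Single-satellite node shift = (6963.0/86164) × 360° = 29.09°.
With 4 satellites evenly phased, successive equator crossings are 29.09/4 = 7.273° apart.
That is 7.273 × 111.2 = 809 km at the equator.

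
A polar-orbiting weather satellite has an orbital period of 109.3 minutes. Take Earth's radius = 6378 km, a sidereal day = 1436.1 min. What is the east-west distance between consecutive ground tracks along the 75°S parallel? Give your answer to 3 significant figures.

T = 109.3 min = 6558.0 s.
Node shift per orbit = (6558.0/86166) × 360° = 27.40°.
Equatorial spacing = 27.40 × 111.3 km/° = 3050 km.
At 75° latitude, spacing = 3050 × cos(75°) = 789 km.

789 km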